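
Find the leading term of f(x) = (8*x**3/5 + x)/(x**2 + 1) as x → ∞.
8*x/5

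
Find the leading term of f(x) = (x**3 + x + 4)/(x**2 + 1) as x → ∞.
x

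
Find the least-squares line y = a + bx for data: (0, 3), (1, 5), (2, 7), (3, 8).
a = 16/5, b = 17/10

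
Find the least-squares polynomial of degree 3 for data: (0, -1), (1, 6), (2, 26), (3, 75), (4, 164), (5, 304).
-101/126 + (2105/756)x + (83/63)x² + (223/108)x³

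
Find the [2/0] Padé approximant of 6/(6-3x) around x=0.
x**2/4 + x/2 + 1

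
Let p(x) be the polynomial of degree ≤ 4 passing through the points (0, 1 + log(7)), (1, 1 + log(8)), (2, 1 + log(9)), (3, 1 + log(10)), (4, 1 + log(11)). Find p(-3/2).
1 + log(43275834131238896700854768074263*11**(59/128)*3**(13/32)*5**(31/32)*7**(3/128)/184467440737095516160000000000000)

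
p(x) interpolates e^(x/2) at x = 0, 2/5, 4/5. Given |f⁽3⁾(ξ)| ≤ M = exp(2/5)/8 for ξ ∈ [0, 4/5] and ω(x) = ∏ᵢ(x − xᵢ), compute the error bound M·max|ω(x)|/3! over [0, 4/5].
sqrt(3)*exp(2/5)/3375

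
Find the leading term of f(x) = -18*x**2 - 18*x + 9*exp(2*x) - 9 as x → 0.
12*x**3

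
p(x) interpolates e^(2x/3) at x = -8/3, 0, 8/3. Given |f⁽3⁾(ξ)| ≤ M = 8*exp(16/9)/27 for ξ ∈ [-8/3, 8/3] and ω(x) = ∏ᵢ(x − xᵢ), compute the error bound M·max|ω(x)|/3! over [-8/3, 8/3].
4096*sqrt(3)*exp(16/9)/19683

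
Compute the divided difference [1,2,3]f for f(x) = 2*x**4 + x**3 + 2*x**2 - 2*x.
58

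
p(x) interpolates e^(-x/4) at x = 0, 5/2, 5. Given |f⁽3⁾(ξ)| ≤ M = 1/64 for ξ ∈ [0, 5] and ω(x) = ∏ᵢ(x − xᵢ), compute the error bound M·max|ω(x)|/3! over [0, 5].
125*sqrt(3)/13824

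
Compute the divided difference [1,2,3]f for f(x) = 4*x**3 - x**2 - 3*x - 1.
23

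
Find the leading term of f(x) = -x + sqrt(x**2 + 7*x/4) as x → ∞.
7/8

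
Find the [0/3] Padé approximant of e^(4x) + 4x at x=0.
1/(-1184*x**3/3 + 56*x**2 - 8*x + 1)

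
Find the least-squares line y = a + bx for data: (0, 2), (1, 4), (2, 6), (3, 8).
a = 2, b = 2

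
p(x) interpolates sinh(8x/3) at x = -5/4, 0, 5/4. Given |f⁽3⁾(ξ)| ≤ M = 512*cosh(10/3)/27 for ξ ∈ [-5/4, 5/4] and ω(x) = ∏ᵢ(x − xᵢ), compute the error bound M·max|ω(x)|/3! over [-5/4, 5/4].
1000*sqrt(3)*cosh(10/3)/729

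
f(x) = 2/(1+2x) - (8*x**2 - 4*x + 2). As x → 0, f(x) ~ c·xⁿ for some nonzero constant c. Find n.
3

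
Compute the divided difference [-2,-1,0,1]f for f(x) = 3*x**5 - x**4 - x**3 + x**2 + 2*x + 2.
16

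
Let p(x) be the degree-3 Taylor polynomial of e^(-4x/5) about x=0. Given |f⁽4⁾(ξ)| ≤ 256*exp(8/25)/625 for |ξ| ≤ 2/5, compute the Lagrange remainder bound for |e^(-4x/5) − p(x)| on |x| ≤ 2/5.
512*exp(8/25)/1171875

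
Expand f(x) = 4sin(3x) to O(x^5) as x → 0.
12*x - 18*x**3 + O(x**5)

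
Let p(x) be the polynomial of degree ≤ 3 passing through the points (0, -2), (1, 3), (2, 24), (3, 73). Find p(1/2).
-3/4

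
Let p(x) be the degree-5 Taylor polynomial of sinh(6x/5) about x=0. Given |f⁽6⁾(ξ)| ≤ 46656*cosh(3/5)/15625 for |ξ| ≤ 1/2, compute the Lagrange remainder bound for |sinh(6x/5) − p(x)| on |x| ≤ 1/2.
81*cosh(3/5)/1250000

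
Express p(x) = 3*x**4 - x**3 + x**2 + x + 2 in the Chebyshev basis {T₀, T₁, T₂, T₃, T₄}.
(29/8)T₀ + (1/4)T₁ + (2)T₂ + (-1/4)T₃ + (3/8)T₄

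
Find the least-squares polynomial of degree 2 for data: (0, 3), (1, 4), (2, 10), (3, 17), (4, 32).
22/7 + (-83/70)x + (29/14)x²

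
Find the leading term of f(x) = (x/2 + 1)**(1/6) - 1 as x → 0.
x/12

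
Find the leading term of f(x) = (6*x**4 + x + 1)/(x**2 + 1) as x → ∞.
6*x**2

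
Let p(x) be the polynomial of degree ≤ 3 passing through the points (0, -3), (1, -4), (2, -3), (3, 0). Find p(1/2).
-15/4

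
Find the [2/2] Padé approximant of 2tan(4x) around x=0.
8*x/(1 - 16*x**2/3)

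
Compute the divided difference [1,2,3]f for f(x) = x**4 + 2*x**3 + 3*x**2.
40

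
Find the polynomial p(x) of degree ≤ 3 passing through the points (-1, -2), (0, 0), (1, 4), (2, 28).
3*x**3 + x**2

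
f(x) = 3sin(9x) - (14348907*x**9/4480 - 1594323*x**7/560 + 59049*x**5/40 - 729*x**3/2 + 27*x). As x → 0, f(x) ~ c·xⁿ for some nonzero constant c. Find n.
11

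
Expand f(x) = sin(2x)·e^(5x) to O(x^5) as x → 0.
2*x + 10*x**2 + 71*x**3/3 + 35*x**4 + O(x**5)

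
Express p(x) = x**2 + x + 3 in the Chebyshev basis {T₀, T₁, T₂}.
(7/2)T₀ + T₁ + (1/2)T₂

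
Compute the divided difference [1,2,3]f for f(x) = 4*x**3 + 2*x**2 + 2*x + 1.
26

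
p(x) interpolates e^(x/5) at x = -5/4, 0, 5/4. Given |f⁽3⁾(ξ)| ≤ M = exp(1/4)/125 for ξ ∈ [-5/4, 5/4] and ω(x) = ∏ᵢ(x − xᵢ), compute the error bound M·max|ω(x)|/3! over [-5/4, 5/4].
sqrt(3)*exp(1/4)/1728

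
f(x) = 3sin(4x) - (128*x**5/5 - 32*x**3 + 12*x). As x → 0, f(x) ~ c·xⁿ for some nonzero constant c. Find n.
7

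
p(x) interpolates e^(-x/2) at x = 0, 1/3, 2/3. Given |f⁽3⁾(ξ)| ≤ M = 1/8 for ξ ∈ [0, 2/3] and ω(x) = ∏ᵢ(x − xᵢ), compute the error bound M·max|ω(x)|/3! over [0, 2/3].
sqrt(3)/5832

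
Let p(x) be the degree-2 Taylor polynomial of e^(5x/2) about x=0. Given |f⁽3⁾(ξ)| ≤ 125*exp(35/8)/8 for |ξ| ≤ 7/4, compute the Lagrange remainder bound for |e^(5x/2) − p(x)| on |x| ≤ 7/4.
42875*exp(35/8)/3072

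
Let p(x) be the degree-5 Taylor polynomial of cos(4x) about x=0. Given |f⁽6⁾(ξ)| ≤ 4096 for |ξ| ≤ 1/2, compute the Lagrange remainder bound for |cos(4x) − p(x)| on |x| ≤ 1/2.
4/45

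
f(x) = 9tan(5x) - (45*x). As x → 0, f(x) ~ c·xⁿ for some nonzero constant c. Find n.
3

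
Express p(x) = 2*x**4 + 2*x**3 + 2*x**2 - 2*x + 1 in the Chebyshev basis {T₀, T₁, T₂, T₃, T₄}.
(11/4)T₀ + (-1/2)T₁ + (2)T₂ + (1/2)T₃ + (1/4)T₄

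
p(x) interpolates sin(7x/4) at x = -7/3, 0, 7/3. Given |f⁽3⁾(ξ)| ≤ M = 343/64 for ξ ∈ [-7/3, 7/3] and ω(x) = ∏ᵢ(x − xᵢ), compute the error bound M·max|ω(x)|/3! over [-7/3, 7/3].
117649*sqrt(3)/46656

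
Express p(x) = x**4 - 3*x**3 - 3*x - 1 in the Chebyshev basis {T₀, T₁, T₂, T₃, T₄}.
(-5/8)T₀ + (-21/4)T₁ + (1/2)T₂ + (-3/4)T₃ + (1/8)T₄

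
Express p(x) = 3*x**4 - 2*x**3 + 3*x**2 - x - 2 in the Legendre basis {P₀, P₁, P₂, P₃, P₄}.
(-2/5)P₀ + (-11/5)P₁ + (26/7)P₂ + (-4/5)P₃ + (24/35)P₄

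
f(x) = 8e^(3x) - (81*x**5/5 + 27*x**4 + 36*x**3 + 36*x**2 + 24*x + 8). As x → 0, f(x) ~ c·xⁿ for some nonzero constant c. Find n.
6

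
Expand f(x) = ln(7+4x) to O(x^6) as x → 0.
log(7) + 4*x/7 - 8*x**2/49 + 64*x**3/1029 - 64*x**4/2401 + 1024*x**5/84035 + O(x**6)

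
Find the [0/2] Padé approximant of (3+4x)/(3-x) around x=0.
1/(20*x**2/9 - 5*x/3 + 1)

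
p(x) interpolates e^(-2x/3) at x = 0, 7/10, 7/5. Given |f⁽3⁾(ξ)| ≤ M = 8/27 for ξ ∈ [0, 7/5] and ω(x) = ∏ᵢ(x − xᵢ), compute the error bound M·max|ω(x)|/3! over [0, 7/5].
343*sqrt(3)/91125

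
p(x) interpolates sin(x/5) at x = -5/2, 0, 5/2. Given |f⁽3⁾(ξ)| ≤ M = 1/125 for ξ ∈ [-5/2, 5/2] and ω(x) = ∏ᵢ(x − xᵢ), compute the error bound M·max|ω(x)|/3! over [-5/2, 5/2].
sqrt(3)/216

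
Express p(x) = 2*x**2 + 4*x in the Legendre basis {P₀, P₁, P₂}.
(2/3)P₀ + (4)P₁ + (4/3)P₂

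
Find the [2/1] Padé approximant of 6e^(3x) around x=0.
(9*x**2 + 12*x + 6)/(1 - x)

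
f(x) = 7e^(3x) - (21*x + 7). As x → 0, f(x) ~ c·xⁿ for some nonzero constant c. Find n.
2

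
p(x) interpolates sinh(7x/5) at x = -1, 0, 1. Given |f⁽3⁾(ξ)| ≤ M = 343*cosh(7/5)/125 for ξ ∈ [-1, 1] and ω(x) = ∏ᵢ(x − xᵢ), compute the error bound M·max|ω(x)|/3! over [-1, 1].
343*sqrt(3)*cosh(7/5)/3375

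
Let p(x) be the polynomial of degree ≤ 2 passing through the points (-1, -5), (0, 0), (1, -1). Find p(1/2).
1/4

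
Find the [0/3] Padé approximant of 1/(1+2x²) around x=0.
1/(2*x**2 + 1)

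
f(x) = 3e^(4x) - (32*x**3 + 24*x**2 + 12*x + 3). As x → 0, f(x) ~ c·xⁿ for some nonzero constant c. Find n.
4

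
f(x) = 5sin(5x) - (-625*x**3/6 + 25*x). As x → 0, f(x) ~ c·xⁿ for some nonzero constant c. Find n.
5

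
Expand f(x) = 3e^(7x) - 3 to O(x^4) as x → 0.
21*x + 147*x**2/2 + 343*x**3/2 + O(x**4)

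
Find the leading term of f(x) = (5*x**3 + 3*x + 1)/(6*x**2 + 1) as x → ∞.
5*x/6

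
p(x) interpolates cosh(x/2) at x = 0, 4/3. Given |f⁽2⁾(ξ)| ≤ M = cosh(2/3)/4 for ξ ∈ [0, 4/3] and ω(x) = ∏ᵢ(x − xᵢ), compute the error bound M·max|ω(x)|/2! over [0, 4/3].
cosh(2/3)/18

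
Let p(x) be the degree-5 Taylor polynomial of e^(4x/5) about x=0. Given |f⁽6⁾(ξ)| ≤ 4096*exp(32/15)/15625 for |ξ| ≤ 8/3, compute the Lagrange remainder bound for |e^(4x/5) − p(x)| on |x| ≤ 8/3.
67108864*exp(32/15)/512578125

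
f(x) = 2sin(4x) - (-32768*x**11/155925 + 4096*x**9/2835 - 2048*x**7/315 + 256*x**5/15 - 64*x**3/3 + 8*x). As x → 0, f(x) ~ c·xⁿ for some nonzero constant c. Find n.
13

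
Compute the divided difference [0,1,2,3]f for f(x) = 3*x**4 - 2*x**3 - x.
16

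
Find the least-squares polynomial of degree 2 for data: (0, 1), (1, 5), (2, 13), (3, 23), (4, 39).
39/35 + (69/35)x + (13/7)x²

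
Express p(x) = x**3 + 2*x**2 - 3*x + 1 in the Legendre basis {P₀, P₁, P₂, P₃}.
(5/3)P₀ + (-12/5)P₁ + (4/3)P₂ + (2/5)P₃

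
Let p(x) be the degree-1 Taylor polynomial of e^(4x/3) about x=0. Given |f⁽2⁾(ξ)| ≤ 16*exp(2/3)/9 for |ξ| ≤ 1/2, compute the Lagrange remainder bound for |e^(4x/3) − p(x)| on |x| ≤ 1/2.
2*exp(2/3)/9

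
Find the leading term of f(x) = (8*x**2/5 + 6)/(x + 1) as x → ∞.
8*x/5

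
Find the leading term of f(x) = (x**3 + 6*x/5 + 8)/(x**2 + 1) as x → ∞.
x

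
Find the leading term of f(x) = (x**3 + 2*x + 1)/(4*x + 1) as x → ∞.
x**2/4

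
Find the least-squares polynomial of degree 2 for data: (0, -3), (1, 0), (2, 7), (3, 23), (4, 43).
-20/7 + (-11/14)x + (43/14)x²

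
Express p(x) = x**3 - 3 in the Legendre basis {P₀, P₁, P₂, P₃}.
(-3)P₀ + (3/5)P₁ + (2/5)P₃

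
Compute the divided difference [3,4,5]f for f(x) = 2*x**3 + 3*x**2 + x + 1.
27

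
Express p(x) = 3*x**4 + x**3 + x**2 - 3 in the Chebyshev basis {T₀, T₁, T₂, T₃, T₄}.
(-11/8)T₀ + (3/4)T₁ + (2)T₂ + (1/4)T₃ + (3/8)T₄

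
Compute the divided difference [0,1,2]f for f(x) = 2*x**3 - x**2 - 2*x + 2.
5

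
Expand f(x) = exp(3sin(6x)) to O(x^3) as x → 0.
1 + 18*x + 162*x**2 + O(x**3)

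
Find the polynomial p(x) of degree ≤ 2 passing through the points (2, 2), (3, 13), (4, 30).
3*x**2 - 4*x - 2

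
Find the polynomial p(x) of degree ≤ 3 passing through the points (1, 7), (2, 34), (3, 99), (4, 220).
3*x**3 + x**2 + 3*x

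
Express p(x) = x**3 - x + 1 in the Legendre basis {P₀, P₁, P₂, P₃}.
P₀ + (-2/5)P₁ + (2/5)P₃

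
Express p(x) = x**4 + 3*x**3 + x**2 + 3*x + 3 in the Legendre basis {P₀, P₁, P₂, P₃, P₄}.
(53/15)P₀ + (24/5)P₁ + (26/21)P₂ + (6/5)P₃ + (8/35)P₄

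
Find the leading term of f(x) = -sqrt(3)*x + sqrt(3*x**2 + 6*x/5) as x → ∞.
sqrt(3)/5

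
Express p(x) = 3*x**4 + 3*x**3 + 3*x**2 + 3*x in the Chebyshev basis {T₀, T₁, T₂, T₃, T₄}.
(21/8)T₀ + (21/4)T₁ + (3)T₂ + (3/4)T₃ + (3/8)T₄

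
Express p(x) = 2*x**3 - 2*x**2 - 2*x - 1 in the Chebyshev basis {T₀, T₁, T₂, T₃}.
(-2)T₀ + (-1/2)T₁ - T₂ + (1/2)T₃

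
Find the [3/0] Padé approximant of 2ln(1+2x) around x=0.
4*x*(4*x**2 - 3*x + 3)/3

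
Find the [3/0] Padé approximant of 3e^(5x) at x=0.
125*x**3/2 + 75*x**2/2 + 15*x + 3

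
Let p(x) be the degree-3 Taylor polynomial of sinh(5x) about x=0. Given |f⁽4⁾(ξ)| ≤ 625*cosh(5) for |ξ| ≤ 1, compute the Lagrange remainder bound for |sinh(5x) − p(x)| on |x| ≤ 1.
625*cosh(5)/24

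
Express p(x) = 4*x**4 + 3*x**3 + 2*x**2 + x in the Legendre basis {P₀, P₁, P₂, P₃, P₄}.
(22/15)P₀ + (14/5)P₁ + (76/21)P₂ + (6/5)P₃ + (32/35)P₄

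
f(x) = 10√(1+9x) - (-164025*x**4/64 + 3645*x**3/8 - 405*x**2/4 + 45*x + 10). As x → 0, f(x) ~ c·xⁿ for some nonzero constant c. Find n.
5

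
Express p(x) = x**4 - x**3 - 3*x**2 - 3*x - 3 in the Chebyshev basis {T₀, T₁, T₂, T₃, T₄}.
(-33/8)T₀ + (-15/4)T₁ - T₂ + (-1/4)T₃ + (1/8)T₄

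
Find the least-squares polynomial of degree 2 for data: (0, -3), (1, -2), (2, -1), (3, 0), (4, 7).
-87/35 + (-43/35)x + (6/7)x²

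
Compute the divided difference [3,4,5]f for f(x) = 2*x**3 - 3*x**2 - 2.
21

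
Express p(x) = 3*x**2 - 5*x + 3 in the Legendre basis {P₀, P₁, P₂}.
(4)P₀ + (-5)P₁ + (2)P₂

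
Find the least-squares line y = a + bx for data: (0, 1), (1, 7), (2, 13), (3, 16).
a = 8/5, b = 51/10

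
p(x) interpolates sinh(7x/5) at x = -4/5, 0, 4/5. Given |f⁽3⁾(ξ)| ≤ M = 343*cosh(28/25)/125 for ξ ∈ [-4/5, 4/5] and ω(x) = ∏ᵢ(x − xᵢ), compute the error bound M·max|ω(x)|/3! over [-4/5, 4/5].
21952*sqrt(3)*cosh(28/25)/421875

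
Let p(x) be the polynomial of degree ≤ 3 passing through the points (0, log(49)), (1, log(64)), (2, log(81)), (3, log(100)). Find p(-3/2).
log(538611877086141384090327861*5**(5/8)*6**(3/4)*7**(1/8)/236118324143482260684800000)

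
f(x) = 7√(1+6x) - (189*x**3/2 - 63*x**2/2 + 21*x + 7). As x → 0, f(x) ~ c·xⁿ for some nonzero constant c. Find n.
4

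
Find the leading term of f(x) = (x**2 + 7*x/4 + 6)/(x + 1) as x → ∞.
x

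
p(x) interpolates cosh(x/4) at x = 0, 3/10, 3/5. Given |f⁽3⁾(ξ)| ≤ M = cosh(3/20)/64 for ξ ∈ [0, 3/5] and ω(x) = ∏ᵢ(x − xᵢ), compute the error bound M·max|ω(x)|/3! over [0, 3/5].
sqrt(3)*cosh(3/20)/64000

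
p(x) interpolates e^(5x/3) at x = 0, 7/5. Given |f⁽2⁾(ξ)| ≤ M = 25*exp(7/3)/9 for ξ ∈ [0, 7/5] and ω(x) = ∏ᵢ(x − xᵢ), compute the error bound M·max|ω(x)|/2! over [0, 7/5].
49*exp(7/3)/72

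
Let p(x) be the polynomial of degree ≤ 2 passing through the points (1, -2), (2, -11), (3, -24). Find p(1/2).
1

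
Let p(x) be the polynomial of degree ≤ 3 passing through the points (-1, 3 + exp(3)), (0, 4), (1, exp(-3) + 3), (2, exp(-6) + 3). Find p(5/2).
((69 - 5*exp(3))*exp(6) - 35*exp(3) + 35)*exp(-6)/16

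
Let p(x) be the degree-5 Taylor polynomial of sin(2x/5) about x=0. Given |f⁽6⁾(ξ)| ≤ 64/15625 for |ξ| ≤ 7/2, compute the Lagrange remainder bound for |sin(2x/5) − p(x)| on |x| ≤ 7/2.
117649/11250000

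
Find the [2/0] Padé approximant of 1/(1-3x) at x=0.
9*x**2 + 3*x + 1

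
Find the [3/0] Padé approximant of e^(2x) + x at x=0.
4*x**3/3 + 2*x**2 + 3*x + 1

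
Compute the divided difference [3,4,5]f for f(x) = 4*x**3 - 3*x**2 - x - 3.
45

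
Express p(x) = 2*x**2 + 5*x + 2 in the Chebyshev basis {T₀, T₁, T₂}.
(3)T₀ + (5)T₁ + T₂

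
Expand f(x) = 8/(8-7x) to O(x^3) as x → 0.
1 + 7*x/8 + 49*x**2/64 + O(x**3)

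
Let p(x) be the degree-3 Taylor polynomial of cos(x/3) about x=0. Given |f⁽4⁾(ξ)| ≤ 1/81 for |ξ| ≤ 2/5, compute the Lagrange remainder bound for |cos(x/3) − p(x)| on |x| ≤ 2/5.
2/151875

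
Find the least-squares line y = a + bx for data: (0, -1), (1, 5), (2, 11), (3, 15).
a = -3/5, b = 27/5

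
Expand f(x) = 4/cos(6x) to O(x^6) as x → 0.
4 + 72*x**2 + 1080*x**4 + O(x**6)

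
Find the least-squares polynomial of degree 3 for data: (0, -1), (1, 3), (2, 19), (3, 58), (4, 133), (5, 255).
-64/63 + (841/378)x + (-1/9)x² + (107/54)x³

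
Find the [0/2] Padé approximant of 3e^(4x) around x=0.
3/(8*x**2 - 4*x + 1)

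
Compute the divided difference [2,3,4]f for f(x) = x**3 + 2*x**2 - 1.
11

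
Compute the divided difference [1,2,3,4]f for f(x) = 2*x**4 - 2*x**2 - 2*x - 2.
20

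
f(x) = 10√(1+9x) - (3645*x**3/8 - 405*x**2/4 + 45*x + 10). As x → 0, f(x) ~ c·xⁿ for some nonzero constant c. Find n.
4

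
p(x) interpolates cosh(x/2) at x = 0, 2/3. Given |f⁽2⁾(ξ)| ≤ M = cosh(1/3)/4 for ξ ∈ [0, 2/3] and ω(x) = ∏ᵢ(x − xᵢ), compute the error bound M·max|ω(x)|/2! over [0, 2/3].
cosh(1/3)/72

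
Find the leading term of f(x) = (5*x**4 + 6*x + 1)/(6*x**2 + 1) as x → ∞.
5*x**2/6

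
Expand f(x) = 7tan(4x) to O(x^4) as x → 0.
28*x + 448*x**3/3 + O(x**4)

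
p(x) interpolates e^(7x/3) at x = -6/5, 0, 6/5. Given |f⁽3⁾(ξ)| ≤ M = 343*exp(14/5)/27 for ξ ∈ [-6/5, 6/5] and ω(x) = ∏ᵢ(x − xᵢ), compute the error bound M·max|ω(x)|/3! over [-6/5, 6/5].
2744*sqrt(3)*exp(14/5)/3375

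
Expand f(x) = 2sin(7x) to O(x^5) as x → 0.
14*x - 343*x**3/3 + O(x**5)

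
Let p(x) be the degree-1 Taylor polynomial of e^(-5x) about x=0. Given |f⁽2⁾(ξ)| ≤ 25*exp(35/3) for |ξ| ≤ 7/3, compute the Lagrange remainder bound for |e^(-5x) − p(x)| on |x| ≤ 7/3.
1225*exp(35/3)/18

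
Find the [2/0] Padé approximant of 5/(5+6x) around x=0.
36*x**2/25 - 6*x/5 + 1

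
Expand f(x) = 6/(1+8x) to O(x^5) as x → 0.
6 - 48*x + 384*x**2 - 3072*x**3 + 24576*x**4 + O(x**5)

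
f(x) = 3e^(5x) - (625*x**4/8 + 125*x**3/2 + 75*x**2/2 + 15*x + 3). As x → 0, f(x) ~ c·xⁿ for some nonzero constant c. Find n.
5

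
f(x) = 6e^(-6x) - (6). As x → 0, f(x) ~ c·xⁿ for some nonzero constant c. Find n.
1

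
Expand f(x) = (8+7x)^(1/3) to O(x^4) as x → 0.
2 + 7*x/12 - 49*x**2/288 + 1715*x**3/20736 + O(x**4)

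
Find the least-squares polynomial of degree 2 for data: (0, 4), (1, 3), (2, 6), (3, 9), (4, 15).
19/5 + (-6/5)x + x²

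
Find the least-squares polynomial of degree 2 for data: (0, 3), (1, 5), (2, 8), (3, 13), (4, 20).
109/35 + (27/35)x + (6/7)x²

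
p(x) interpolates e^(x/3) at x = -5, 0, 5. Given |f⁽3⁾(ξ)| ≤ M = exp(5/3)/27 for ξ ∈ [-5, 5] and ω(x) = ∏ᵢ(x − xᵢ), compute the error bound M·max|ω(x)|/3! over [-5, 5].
125*sqrt(3)*exp(5/3)/729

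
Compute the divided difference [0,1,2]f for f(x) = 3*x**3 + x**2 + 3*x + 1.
10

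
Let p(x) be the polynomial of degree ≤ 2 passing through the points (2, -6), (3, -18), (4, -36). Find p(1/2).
3/4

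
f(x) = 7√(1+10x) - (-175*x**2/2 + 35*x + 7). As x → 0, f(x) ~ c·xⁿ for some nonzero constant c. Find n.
3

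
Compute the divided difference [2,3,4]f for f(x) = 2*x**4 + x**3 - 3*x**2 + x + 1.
116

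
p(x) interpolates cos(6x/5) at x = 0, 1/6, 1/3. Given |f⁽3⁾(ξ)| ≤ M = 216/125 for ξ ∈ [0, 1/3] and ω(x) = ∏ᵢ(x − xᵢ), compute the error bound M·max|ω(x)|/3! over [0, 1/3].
sqrt(3)/3375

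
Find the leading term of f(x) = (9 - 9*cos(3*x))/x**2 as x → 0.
81/2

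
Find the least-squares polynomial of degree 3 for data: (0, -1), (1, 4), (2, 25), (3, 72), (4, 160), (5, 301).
-139/126 + (1807/756)x + (241/252)x² + (115/54)x³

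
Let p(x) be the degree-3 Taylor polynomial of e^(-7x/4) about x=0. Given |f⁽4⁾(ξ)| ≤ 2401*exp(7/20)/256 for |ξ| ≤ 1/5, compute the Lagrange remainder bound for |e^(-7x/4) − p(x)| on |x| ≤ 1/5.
2401*exp(7/20)/3840000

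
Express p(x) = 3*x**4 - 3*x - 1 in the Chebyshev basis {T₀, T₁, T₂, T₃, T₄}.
(1/8)T₀ + (-3)T₁ + (3/2)T₂ + (3/8)T₄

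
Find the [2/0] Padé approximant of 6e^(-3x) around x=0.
27*x**2 - 18*x + 6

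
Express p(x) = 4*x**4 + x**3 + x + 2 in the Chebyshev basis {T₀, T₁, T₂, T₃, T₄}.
(7/2)T₀ + (7/4)T₁ + (2)T₂ + (1/4)T₃ + (1/2)T₄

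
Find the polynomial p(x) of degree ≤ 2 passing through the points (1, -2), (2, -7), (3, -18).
-3*x**2 + 4*x - 3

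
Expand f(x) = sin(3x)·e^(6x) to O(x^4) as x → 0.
3*x + 18*x**2 + 99*x**3/2 + O(x**4)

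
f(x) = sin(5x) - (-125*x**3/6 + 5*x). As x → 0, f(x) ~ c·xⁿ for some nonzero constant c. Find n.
5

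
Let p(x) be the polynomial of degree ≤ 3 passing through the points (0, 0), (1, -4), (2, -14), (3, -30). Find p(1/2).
-5/4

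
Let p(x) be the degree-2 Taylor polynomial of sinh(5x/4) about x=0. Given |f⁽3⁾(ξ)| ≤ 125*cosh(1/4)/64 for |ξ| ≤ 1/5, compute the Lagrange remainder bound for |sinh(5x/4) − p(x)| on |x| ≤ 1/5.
cosh(1/4)/384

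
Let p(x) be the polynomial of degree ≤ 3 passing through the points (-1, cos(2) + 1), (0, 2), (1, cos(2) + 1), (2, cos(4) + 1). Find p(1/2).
cos(2)/2 - cos(4)/16 + 25/16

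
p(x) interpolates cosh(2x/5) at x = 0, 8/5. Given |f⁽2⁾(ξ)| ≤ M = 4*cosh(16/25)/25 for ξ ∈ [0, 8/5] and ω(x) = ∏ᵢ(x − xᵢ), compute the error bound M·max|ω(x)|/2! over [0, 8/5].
32*cosh(16/25)/625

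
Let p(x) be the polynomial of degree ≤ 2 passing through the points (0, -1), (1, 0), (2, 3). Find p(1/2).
-3/4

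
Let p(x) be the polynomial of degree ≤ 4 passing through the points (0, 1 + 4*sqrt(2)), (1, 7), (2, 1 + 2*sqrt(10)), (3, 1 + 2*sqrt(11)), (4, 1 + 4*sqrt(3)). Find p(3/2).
-5*sqrt(11)/16 - 5*sqrt(2)/32 + 3*sqrt(3)/32 + 61/16 + 45*sqrt(10)/32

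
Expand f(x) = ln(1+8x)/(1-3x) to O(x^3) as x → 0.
8*x - 8*x**2 + O(x**3)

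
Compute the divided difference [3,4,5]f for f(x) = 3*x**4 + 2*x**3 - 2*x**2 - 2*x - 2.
313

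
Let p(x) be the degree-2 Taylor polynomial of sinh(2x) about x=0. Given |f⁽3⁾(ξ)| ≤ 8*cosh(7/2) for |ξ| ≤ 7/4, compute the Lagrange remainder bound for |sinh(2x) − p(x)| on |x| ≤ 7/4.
343*cosh(7/2)/48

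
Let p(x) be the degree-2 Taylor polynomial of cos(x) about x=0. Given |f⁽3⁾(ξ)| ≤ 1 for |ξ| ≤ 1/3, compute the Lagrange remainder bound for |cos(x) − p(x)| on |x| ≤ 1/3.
1/162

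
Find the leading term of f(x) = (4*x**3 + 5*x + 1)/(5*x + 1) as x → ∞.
4*x**2/5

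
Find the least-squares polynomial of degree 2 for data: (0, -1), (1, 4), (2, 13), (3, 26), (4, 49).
-17/35 + (27/35)x + (20/7)x²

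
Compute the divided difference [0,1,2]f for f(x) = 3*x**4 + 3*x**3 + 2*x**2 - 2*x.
32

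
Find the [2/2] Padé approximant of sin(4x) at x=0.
4*x/(8*x**2/3 + 1)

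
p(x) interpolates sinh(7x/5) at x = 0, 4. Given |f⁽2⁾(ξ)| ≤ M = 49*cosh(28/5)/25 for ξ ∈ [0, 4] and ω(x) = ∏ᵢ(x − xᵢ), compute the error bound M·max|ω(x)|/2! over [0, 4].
98*cosh(28/5)/25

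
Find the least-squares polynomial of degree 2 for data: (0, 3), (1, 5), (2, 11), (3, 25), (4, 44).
16/5 + (-9/5)x + (3)x²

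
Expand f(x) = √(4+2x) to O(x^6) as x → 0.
2 + x/2 - x**2/16 + x**3/64 - 5*x**4/1024 + 7*x**5/4096 + O(x**6)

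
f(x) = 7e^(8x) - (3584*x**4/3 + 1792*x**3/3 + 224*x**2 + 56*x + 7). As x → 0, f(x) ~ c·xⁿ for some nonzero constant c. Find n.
5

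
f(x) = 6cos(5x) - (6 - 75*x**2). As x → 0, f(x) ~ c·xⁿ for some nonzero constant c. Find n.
4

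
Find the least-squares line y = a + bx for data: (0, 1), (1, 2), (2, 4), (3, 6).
a = 7/10, b = 17/10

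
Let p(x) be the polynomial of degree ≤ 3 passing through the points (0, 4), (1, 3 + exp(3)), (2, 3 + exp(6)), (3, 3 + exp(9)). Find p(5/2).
-5*exp(3)/16 + 49/16 + 15*exp(6)/16 + 5*exp(9)/16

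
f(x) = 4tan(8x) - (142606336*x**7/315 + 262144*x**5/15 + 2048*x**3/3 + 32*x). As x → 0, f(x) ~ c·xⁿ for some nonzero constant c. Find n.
9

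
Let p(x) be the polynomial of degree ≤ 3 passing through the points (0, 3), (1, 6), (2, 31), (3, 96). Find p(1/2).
23/8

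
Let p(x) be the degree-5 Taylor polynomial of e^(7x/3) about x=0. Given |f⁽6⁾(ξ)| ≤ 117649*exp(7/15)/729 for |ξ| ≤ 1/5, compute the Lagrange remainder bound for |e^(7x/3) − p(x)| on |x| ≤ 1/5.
117649*exp(7/15)/8201250000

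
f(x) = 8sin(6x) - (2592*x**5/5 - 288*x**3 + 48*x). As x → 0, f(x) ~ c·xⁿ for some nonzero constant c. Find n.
7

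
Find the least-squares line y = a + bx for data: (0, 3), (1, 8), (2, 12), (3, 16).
a = 33/10, b = 43/10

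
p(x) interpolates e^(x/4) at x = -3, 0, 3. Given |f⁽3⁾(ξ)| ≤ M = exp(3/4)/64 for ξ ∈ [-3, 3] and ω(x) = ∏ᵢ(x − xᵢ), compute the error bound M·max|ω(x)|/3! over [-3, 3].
sqrt(3)*exp(3/4)/64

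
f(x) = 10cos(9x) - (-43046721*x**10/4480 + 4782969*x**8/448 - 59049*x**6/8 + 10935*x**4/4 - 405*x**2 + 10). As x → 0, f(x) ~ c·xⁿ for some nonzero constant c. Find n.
12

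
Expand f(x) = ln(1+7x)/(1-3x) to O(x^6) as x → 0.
7*x - 7*x**2/2 + 623*x**3/6 - 1155*x**4/4 + 49903*x**5/20 + O(x**6)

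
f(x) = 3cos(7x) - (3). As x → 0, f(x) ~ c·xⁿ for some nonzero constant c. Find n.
2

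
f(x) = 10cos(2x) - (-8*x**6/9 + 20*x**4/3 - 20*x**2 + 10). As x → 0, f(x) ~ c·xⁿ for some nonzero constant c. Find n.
8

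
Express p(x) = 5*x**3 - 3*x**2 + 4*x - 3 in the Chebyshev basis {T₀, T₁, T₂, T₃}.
(-9/2)T₀ + (31/4)T₁ + (-3/2)T₂ + (5/4)T₃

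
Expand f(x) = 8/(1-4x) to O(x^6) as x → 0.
8 + 32*x + 128*x**2 + 512*x**3 + 2048*x**4 + 8192*x**5 + O(x**6)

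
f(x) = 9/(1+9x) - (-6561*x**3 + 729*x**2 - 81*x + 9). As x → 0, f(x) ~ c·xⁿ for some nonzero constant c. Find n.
4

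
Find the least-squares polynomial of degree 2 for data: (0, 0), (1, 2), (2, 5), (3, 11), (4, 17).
-1/35 + (81/70)x + (11/14)x²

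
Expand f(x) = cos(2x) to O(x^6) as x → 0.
1 - 2*x**2 + 2*x**4/3 + O(x**6)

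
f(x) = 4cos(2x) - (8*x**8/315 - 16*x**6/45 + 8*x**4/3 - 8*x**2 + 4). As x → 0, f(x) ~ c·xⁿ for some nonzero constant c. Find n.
10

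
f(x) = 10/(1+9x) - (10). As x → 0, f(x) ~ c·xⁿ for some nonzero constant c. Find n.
1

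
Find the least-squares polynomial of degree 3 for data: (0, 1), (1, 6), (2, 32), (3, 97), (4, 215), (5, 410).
53/63 + (517/378)x + (74/63)x² + (161/54)x³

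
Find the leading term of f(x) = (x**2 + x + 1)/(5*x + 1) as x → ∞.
x/5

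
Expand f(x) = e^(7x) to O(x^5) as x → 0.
1 + 7*x + 49*x**2/2 + 343*x**3/6 + 2401*x**4/24 + O(x**5)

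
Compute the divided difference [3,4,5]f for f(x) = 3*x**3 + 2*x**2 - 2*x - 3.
38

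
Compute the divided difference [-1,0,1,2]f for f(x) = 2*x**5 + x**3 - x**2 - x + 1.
11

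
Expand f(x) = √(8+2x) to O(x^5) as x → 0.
2*sqrt(2) + sqrt(2)*x/4 - sqrt(2)*x**2/64 + sqrt(2)*x**3/512 - 5*sqrt(2)*x**4/16384 + O(x**5)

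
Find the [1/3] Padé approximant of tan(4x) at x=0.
4*x/(1 - 16*x**2/3)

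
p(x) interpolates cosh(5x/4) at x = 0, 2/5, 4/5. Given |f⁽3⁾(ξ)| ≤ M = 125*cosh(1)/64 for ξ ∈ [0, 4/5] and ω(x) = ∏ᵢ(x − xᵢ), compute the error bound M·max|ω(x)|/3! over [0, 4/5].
sqrt(3)*cosh(1)/216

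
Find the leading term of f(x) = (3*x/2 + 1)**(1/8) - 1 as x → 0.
3*x/16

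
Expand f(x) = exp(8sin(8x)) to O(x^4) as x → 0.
1 + 64*x + 2048*x**2 + 43008*x**3 + O(x**4)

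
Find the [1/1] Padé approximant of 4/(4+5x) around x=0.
1/(5*x/4 + 1)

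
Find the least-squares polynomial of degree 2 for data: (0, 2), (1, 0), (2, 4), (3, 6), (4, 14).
62/35 + (-15/7)x + (9/7)x²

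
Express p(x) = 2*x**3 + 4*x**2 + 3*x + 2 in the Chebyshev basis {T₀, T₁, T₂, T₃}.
(4)T₀ + (9/2)T₁ + (2)T₂ + (1/2)T₃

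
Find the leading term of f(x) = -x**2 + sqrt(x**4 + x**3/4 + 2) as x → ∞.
x/8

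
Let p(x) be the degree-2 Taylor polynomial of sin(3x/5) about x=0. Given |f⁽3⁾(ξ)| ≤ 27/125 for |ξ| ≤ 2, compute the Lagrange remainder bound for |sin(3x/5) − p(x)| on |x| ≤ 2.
36/125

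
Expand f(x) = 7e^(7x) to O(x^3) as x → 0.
7 + 49*x + 343*x**2/2 + O(x**3)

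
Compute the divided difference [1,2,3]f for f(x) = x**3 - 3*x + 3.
6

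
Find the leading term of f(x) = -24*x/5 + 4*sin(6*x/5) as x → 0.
-144*x**3/125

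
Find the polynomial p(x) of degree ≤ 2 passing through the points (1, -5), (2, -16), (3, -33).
-3*x**2 - 2*x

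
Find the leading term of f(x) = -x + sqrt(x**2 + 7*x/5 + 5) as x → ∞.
7/10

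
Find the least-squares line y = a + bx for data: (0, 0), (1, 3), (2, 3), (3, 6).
a = 3/10, b = 9/5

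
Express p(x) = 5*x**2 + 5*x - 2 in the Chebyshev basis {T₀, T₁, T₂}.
(1/2)T₀ + (5)T₁ + (5/2)T₂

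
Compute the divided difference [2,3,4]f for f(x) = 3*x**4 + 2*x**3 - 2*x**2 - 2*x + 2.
181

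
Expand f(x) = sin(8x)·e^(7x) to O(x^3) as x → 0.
8*x + 56*x**2 + O(x**3)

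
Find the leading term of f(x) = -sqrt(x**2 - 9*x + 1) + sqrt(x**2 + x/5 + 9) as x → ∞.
23/5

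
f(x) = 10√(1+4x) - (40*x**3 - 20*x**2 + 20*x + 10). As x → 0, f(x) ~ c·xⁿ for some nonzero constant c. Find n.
4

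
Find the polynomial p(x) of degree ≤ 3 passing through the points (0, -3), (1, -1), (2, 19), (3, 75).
3*x**3 - x - 3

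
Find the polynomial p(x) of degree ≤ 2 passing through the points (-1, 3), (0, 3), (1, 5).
x**2 + x + 3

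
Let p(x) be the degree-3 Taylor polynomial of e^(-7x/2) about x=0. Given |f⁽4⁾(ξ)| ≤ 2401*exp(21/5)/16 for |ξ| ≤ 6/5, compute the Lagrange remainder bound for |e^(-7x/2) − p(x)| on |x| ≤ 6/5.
64827*exp(21/5)/5000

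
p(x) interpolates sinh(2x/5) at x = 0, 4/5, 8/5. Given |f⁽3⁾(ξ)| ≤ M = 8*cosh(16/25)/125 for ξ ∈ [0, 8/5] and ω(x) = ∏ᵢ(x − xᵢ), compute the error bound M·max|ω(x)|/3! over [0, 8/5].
512*sqrt(3)*cosh(16/25)/421875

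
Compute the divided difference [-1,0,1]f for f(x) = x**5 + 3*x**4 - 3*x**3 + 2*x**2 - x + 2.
5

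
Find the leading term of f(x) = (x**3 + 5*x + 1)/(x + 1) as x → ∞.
x**2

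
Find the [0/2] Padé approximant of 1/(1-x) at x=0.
1/(1 - x)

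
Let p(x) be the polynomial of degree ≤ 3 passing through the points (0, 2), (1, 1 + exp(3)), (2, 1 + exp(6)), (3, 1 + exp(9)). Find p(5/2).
-5*exp(3)/16 + 17/16 + 15*exp(6)/16 + 5*exp(9)/16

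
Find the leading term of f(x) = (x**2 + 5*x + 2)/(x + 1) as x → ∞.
x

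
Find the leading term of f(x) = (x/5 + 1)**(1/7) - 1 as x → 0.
x/35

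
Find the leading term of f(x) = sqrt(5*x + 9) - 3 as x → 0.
5*x/6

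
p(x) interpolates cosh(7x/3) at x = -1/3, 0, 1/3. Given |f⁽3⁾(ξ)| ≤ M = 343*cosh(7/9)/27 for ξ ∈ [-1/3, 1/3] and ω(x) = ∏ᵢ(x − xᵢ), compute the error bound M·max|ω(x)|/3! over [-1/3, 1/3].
343*sqrt(3)*cosh(7/9)/19683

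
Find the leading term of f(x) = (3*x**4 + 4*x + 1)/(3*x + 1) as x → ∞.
x**3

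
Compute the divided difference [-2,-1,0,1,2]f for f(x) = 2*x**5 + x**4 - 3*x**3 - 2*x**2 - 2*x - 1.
1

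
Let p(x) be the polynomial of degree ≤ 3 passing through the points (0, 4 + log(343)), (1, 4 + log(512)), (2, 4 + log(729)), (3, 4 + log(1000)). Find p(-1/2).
4 + log(257298363*2**(3/8)*3**(7/8)*5**(1/16)*7**(9/16)/10485760)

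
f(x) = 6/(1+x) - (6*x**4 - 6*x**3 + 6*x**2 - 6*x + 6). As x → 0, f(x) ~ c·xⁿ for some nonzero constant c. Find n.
5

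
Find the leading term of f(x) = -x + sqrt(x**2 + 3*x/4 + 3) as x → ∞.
3/8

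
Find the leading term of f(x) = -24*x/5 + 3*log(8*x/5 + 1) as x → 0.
-96*x**2/25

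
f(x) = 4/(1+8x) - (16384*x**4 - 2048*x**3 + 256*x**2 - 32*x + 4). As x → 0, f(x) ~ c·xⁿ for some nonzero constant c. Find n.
5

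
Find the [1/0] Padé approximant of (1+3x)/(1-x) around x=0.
4*x + 1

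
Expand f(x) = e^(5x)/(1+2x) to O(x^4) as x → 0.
1 + 3*x + 13*x**2/2 + 47*x**3/6 + O(x**4)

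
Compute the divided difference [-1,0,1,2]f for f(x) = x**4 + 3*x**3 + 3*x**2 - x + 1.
5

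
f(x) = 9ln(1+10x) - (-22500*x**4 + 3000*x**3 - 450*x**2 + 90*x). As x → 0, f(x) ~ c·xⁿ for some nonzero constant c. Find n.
5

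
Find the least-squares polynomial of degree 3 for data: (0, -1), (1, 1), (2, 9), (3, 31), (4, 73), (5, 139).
-6/7 + (-3/14)x + (9/14)x² + x³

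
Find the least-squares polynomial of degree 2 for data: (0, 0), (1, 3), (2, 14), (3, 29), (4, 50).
-2/7 + (41/35)x + (20/7)x²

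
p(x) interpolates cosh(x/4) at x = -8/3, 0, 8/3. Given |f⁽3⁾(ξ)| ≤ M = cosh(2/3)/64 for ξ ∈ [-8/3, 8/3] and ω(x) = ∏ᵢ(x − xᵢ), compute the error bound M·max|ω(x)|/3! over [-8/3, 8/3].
8*sqrt(3)*cosh(2/3)/729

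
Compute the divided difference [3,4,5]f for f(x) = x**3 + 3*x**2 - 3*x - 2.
15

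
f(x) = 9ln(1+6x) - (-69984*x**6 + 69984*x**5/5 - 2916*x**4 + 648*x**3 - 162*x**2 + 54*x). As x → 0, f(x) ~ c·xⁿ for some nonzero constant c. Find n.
7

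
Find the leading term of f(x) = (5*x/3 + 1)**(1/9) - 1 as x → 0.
5*x/27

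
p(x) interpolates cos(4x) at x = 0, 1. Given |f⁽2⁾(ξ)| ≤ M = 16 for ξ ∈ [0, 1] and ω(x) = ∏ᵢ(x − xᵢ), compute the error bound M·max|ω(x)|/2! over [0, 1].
2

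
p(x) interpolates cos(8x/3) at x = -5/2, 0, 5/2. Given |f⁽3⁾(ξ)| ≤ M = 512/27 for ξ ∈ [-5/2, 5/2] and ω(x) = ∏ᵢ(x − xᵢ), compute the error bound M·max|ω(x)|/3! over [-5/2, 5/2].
8000*sqrt(3)/729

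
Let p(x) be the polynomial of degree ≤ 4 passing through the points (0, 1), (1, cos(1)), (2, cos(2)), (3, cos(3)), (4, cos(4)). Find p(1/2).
7*cos(3)/32 - 5*cos(4)/128 - 35*cos(2)/64 + 35/128 + 35*cos(1)/32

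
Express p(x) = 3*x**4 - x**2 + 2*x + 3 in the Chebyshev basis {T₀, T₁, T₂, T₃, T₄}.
(29/8)T₀ + (2)T₁ + T₂ + (3/8)T₄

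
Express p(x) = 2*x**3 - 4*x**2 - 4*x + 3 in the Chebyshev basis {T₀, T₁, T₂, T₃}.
T₀ + (-5/2)T₁ + (-2)T₂ + (1/2)T₃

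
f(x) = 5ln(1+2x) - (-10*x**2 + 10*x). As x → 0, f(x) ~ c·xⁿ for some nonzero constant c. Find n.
3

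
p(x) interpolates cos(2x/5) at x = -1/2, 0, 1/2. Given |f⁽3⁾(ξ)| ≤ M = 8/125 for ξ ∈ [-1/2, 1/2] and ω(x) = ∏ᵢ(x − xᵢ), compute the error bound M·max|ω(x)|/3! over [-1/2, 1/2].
sqrt(3)/3375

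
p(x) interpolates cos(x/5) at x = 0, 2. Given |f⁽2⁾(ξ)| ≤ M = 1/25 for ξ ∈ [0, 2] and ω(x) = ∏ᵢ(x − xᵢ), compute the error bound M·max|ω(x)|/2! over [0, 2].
1/50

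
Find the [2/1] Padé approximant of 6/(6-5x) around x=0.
1/(1 - 5*x/6)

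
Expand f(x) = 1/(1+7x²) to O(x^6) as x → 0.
1 - 7*x**2 + 49*x**4 + O(x**6)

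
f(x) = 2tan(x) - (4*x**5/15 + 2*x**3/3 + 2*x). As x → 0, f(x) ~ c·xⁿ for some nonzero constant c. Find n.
7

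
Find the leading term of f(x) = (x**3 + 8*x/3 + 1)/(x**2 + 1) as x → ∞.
x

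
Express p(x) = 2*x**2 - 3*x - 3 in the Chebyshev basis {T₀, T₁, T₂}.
(-2)T₀ + (-3)T₁ + T₂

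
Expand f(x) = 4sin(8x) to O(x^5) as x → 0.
32*x - 1024*x**3/3 + O(x**5)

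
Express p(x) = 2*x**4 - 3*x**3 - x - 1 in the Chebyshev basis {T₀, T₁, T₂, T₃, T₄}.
(-1/4)T₀ + (-13/4)T₁ + T₂ + (-3/4)T₃ + (1/4)T₄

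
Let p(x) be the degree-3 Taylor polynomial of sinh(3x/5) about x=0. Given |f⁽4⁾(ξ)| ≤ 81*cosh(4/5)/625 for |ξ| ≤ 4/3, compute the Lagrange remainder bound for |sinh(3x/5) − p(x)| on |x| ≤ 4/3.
32*cosh(4/5)/1875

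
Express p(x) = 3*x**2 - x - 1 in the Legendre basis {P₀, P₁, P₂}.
-P₁ + (2)P₂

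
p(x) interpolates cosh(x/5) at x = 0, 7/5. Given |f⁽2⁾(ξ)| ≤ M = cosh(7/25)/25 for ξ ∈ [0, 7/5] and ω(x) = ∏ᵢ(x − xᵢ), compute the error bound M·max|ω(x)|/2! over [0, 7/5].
49*cosh(7/25)/5000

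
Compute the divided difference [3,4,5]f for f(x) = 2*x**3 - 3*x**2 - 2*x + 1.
21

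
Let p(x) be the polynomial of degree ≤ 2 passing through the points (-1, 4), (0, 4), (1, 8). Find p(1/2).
11/2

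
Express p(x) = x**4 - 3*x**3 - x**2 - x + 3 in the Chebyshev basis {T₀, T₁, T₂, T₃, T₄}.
(23/8)T₀ + (-13/4)T₁ + (-3/4)T₃ + (1/8)T₄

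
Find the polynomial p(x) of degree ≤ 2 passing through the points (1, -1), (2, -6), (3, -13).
-x**2 - 2*x + 2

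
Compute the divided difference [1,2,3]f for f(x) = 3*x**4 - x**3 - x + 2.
69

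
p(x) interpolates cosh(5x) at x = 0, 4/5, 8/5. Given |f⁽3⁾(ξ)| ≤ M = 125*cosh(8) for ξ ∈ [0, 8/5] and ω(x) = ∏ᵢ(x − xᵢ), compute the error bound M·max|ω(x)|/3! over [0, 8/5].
64*sqrt(3)*cosh(8)/27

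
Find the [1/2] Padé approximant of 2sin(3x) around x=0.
6*x/(3*x**2/2 + 1)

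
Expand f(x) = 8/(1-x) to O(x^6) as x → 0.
8 + 8*x + 8*x**2 + 8*x**3 + 8*x**4 + 8*x**5 + O(x**6)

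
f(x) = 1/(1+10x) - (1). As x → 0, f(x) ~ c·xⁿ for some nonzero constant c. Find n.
1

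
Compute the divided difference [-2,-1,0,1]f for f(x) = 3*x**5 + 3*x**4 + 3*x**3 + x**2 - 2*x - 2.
12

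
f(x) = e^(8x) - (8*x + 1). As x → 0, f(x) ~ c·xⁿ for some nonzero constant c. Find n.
2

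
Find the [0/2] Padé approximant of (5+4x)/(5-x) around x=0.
1/(4*x**2/5 - x + 1)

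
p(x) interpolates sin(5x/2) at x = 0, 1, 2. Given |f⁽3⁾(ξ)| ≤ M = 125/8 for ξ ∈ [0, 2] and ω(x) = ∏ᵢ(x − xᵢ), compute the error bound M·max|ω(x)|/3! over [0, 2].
125*sqrt(3)/216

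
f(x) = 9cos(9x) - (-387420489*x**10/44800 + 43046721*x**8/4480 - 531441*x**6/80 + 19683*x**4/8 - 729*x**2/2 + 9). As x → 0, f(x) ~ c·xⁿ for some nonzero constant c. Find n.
12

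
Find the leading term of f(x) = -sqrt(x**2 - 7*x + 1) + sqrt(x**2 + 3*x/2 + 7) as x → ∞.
17/4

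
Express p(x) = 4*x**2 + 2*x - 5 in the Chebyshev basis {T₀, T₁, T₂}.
(-3)T₀ + (2)T₁ + (2)T₂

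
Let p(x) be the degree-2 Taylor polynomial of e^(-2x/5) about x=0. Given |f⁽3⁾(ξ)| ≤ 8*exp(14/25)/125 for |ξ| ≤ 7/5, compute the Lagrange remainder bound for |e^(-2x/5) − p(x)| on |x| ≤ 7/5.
1372*exp(14/25)/46875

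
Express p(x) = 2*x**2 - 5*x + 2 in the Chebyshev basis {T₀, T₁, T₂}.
(3)T₀ + (-5)T₁ + T₂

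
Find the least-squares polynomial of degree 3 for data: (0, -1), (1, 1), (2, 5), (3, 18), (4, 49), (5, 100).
-6/7 + (47/21)x + (-51/28)x² + (13/12)x³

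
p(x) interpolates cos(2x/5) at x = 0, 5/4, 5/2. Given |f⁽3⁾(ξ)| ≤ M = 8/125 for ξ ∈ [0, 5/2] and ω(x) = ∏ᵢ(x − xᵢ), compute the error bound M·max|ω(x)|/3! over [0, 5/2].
sqrt(3)/216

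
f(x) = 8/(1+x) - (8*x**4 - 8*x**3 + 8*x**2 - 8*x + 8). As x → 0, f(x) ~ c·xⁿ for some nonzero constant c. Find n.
5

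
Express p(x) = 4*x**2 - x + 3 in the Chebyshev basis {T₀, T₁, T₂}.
(5)T₀ - T₁ + (2)T₂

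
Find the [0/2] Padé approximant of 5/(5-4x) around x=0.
1/(1 - 4*x/5)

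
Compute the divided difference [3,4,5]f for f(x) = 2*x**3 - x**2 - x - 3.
23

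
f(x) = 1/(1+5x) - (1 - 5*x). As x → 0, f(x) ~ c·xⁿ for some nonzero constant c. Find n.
2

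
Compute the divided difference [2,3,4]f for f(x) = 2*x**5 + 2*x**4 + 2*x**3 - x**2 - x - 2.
697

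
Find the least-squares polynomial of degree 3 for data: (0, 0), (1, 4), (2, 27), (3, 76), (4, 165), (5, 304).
-19/126 + (-167/756)x + (389/126)x² + (197/108)x³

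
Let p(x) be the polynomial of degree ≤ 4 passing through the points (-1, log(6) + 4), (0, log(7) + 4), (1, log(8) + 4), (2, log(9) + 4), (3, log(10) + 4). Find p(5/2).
log(9*2**(19/32)*3**(19/128)*5**(35/128)*7**(7/32)/4) + 4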